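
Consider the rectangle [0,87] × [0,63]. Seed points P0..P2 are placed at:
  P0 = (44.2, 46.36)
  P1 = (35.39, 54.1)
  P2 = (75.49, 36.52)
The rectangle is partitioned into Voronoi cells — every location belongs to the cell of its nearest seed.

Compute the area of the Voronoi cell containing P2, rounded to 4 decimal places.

Area of P2's cell: 1907.6971

1. box [0,87]×[0,63]: [(0, 0) (87, 0) (87, 63) (0, 63)]
2. ⊥bis P2·P0 via (59.845,41.44): [(46.8131, 0) (87, 0) (87, 63) (66.6251, 63)]  |A|=1907.6971
3. ⊥bis P2·P1 via (55.44,45.31): [(46.8131, 0) (87, 0) (87, 63) (66.6251, 63)]  |A|=1907.6971
4. canonical 4-gon: [(46.8131, 0) (87, 0) (87, 63) (66.6251, 63)]
5. shoelace: 1907.6971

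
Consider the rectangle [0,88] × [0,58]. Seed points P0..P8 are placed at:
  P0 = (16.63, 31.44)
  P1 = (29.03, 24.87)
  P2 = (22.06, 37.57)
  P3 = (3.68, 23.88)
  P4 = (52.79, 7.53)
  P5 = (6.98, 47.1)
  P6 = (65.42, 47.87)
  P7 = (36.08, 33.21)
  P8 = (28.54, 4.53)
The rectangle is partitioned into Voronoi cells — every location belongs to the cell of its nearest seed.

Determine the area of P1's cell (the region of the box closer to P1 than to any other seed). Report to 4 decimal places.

Area of P1's cell: 301.8949

1. box [0,88]×[0,58]: [(0, 0) (88, 0) (88, 58) (0, 58)]
2. ⊥bis P1·P0 via (22.83,28.155): [(7.9124, 0) (88, 0) (88, 58) (38.643, 58)]  |A|=3753.8926
3. ⊥bis P1·P2 via (25.545,31.22): [(24.0066, 30.3757) (7.9124, 0) (88, 0) (88, 58) (74.3407, 58)]  |A|=3260.8313
4. ⊥bis P1·P3 via (16.355,24.375): [(24.0066, 30.3757) (16.662, 16.5137) (17.3069, 0) (88, 0) (88, 58) (74.3407, 58)]  |A|=3183.2619
5. ⊥bis P1·P4 via (40.91,16.2): [(69.4612, 55.322) (24.0066, 30.3757) (16.662, 16.5137) (17.3069, 0) (29.0873, 0)]  |A|=997.7606
6. ⊥bis P1·P5 via (18.005,35.985): [(69.4612, 55.322) (24.0066, 30.3757) (16.662, 16.5137) (17.3069, 0) (29.0873, 0)]  |A|=997.7606
7. ⊥bis P1·P6 via (47.225,36.37): [(51.1258, 30.1982) (44.0582, 41.3804) (24.0066, 30.3757) (16.662, 16.5137) (17.3069, 0) (29.0873, 0)]  |A|=806.4627
8. ⊥bis P1·P7 via (32.555,29.04): [(43.5176, 19.7731) (28.2318, 32.6945) (24.0066, 30.3757) (16.662, 16.5137) (17.3069, 0) (29.0873, 0)]  |A|=558.4476
9. ⊥bis P1·P8 via (28.785,14.7): [(39.6247, 14.4389) (43.5176, 19.7731) (28.2318, 32.6945) (24.0066, 30.3757) (16.662, 16.5137) (16.7215, 14.9906)]  |A|=301.8949
10. canonical 6-gon: [(39.6247, 14.4389) (43.5176, 19.7731) (28.2318, 32.6945) (24.0066, 30.3757) (16.662, 16.5137) (16.7215, 14.9906)]
11. shoelace: 301.8949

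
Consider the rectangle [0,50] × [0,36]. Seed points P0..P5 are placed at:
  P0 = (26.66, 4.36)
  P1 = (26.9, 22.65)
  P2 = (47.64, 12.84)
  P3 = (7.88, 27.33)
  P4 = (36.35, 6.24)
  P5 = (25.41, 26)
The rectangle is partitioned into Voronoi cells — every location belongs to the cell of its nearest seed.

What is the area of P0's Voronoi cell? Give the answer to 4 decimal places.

Area of P0's cell: 337.7322

1. box [0,50]×[0,36]: [(0, 0) (50, 0) (50, 36) (0, 36)]
2. ⊥bis P0·P1 via (26.78,13.505): [(0, 13.8564) (0, 0) (50, 0) (50, 13.2003)]  |A|=676.4179
3. ⊥bis P0·P2 via (37.15,8.6): [(35.2121, 13.3944) (0, 13.8564) (0, 0) (40.6261, 0)]  |A|=516.0369
4. ⊥bis P0·P3 via (17.27,15.845): [(35.2121, 13.3944) (14.6034, 13.6648) (0, 1.7253) (0, 0) (40.6261, 0)]  |A|=427.4591
5. ⊥bis P0·P4 via (31.505,5.3): [(29.9211, 13.4638) (14.6034, 13.6648) (0, 1.7253) (0, 0) (32.5333, 0)]  |A|=337.7322
6. ⊥bis P0·P5 via (26.035,15.18): [(29.9211, 13.4638) (14.6034, 13.6648) (0, 1.7253) (0, 0) (32.5333, 0)]  |A|=337.7322
7. canonical 5-gon: [(29.9211, 13.4638) (14.6034, 13.6648) (0, 1.7253) (0, 0) (32.5333, 0)]
8. shoelace: 337.7322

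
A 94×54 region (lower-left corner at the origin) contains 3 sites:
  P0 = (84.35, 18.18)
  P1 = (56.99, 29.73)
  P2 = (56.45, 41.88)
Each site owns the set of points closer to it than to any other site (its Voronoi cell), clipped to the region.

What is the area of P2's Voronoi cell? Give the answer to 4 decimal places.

1. box [0,94]×[0,54]: [(0, 0) (94, 0) (94, 54) (0, 54)]
2. ⊥bis P2·P0 via (70.4,30.03): [(0, 0) (44.8906, 0) (90.7616, 54) (0, 54)]  |A|=3662.611
3. ⊥bis P2·P1 via (56.72,35.805): [(0, 33.2841) (76.0349, 36.6634) (90.7616, 54) (0, 54)]  |A|=1574.312
4. canonical 4-gon: [(0, 33.2841) (76.0349, 36.6634) (90.7616, 54) (0, 54)]
5. shoelace: 1574.312

Area of P2's cell: 1574.3120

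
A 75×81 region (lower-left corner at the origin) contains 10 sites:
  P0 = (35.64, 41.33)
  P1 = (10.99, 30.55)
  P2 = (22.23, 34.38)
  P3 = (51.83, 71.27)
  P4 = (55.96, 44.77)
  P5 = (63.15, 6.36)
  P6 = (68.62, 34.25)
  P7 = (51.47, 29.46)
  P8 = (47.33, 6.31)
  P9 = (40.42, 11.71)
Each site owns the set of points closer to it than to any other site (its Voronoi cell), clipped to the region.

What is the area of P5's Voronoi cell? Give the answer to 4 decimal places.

1. box [0,75]×[0,81]: [(0, 0) (75, 0) (75, 81) (0, 81)]
2. ⊥bis P5·P0 via (49.395,23.845): [(19.0839, 0) (75, 0) (75, 43.9878)]  |A|=1229.814
3. ⊥bis P5·P1 via (37.07,18.455): [(33.9262, 11.6761) (28.5112, 0) (75, 0) (75, 43.9878)]  |A|=1174.7768
4. ⊥bis P5·P2 via (42.69,20.37): [(40.0187, 16.4689) (28.7416, 0) (75, 0) (75, 43.9878)]  |A|=1150.2873
5. ⊥bis P5·P3 via (57.49,38.815): [(71.5389, 41.2651) (40.0187, 16.4689) (28.7416, 0) (75, 0) (75, 41.8687)]  |A|=1146.6201
6. ⊥bis P5·P4 via (59.555,25.565): [(49.0916, 23.6064) (40.0187, 16.4689) (28.7416, 0) (75, 0) (75, 28.4562)]  |A|=949.0878
7. ⊥bis P5·P6 via (65.885,20.305): [(49.0838, 23.6002) (40.0187, 16.4689) (28.7416, 0) (75, 0) (75, 18.5173)]  |A|=820.238
8. ⊥bis P5·P7 via (57.31,17.91): [(63.1194, 20.8474) (32.3709, 5.3001) (28.7416, 0) (75, 0) (75, 18.5173)]  |A|=645.4541
9. ⊥bis P5·P8 via (55.24,6.335): [(63.1194, 20.8474) (55.2068, 16.8466) (55.26, 0) (75, 0) (75, 18.5173)]  |A|=382.5187
10. ⊥bis P5·P9 via (51.785,9.035): [(63.1194, 20.8474) (55.2068, 16.8466) (55.26, 0) (75, 0) (75, 18.5173)]  |A|=382.5187
11. canonical 5-gon: [(63.1194, 20.8474) (55.2068, 16.8466) (55.26, 0) (75, 0) (75, 18.5173)]
12. shoelace: 382.5187

Area of P5's cell: 382.5187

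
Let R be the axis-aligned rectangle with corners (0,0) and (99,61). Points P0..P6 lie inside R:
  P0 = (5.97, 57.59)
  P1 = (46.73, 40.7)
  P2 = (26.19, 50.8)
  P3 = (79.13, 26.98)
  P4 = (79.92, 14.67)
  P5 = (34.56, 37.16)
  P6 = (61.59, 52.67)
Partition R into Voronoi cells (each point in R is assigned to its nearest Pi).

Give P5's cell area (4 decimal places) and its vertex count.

1. box [0,99]×[0,61]: [(0, 0) (99, 0) (99, 61) (0, 61)]
2. ⊥bis P5·P0 via (20.265,47.375): [(0, 19.0159) (0, 0) (99, 0) (99, 61) (30.0012, 61)]  |A|=5409.2128
3. ⊥bis P5·P1 via (40.645,38.93): [(0, 19.0159) (0, 0) (51.9689, 0) (34.2253, 61) (30.0012, 61)]  |A|=1999.1366
4. ⊥bis P5·P2 via (30.375,43.98): [(8.0492, 30.2801) (0, 19.0159) (0, 0) (51.9689, 0) (37.8431, 48.5627)]  |A|=1715.9063
5. ⊥bis P5·P3 via (56.845,32.07): [(8.0492, 30.2801) (0, 19.0159) (0, 0) (49.5201, 0) (50.5972, 4.7159) (37.8431, 48.5627)]  |A|=1710.132
6. ⊥bis P5·P4 via (57.24,25.915): [(8.0492, 30.2801) (0, 19.0159) (0, 0) (44.3911, 0) (49.167, 9.6326) (37.8431, 48.5627)]  |A|=1679.4089
7. ⊥bis P5·P6 via (48.075,44.915): [(8.0492, 30.2801) (0, 19.0159) (0, 0) (44.3911, 0) (49.167, 9.6326) (37.8431, 48.5627)]  |A|=1679.4089
8. canonical 6-gon: [(8.0492, 30.2801) (0, 19.0159) (0, 0) (44.3911, 0) (49.167, 9.6326) (37.8431, 48.5627)]
9. shoelace: 1679.4089

Area of P5's cell: 1679.4089 (6 vertices)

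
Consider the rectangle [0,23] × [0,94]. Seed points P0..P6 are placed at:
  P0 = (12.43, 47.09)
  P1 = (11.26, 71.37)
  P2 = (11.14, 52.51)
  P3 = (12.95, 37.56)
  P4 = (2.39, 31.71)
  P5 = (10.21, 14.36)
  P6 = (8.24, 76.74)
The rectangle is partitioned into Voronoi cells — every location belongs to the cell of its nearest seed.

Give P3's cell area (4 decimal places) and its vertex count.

1. box [0,23]×[0,94]: [(0, 0) (23, 0) (23, 94) (0, 94)]
2. ⊥bis P3·P0 via (12.69,42.325): [(0, 41.6326) (0, 0) (23, 0) (23, 42.8876)]  |A|=971.9816
3. ⊥bis P3·P1 via (12.105,54.465): [(0, 41.6326) (0, 0) (23, 0) (23, 42.8876)]  |A|=971.9816
4. ⊥bis P3·P2 via (12.045,45.035): [(0, 41.6326) (0, 0) (23, 0) (23, 42.8876)]  |A|=971.9816
5. ⊥bis P3·P4 via (7.67,34.635): [(3.6822, 41.8335) (23, 6.9624) (23, 42.8876)]  |A|=346.9977
6. ⊥bis P3·P5 via (11.58,25.96): [(3.6822, 41.8335) (12.5385, 25.8468) (23, 24.6113) (23, 42.8876)]  |A|=254.6805
7. ⊥bis P3·P6 via (10.595,57.15): [(3.6822, 41.8335) (12.5385, 25.8468) (23, 24.6113) (23, 42.8876)]  |A|=254.6805
8. canonical 4-gon: [(3.6822, 41.8335) (12.5385, 25.8468) (23, 24.6113) (23, 42.8876)]
9. shoelace: 254.6805

Area of P3's cell: 254.6805 (4 vertices)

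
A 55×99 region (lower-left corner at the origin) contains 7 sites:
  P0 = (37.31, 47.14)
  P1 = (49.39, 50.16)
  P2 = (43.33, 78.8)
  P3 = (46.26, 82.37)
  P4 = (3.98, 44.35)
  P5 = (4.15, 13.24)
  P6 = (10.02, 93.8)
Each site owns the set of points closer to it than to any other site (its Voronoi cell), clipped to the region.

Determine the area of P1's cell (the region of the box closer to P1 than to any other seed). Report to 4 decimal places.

1. box [0,55]×[0,99]: [(0, 0) (55, 0) (55, 99) (0, 99)]
2. ⊥bis P1·P0 via (43.35,48.65): [(55, 2.05) (55, 99) (30.7625, 99)]  |A|=1174.9128
3. ⊥bis P1·P2 via (46.36,64.48): [(39.7426, 63.0798) (55, 2.05) (55, 66.3082)]  |A|=490.2078
4. ⊥bis P1·P3 via (47.825,66.265): [(39.7426, 63.0798) (55, 2.05) (55, 66.3082)]  |A|=490.2078
5. ⊥bis P1·P4 via (26.685,47.255): [(39.7426, 63.0798) (55, 2.05) (55, 66.3082)]  |A|=490.2078
6. ⊥bis P1·P5 via (26.77,31.7): [(39.7426, 63.0798) (55, 2.05) (55, 66.3082)]  |A|=490.2078
7. ⊥bis P1·P6 via (29.705,71.98): [(39.7426, 63.0798) (55, 2.05) (55, 66.3082)]  |A|=490.2078
8. canonical 3-gon: [(39.7426, 63.0798) (55, 2.05) (55, 66.3082)]
9. shoelace: 490.2078

Area of P1's cell: 490.2078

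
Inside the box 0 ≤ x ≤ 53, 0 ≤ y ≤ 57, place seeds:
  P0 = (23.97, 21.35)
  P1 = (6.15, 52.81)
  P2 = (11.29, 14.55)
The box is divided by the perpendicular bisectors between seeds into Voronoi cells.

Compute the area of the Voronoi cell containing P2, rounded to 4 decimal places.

1. box [0,53]×[0,57]: [(0, 0) (53, 0) (53, 57) (0, 57)]
2. ⊥bis P2·P0 via (17.63,17.95): [(0, 50.8248) (0, 0) (27.2562, 0)]  |A|=692.6445
3. ⊥bis P2·P1 via (8.72,33.68): [(9.1625, 33.7394) (0, 32.5085) (0, 0) (27.2562, 0)]  |A|=608.7335
4. canonical 4-gon: [(9.1625, 33.7394) (0, 32.5085) (0, 0) (27.2562, 0)]
5. shoelace: 608.7335

Area of P2's cell: 608.7335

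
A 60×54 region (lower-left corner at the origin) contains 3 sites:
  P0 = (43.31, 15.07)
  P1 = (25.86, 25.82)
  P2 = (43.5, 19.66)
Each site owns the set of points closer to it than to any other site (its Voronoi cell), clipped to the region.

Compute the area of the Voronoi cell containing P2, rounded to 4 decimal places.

Area of P2's cell: 765.4292

1. box [0,60]×[0,54]: [(0, 0) (60, 0) (60, 54) (0, 54)]
2. ⊥bis P2·P0 via (43.405,17.365): [(0, 19.1617) (60, 16.6781) (60, 54) (0, 54)]  |A|=2164.8065
3. ⊥bis P2·P1 via (34.68,22.74): [(32.9541, 17.7976) (60, 16.6781) (60, 54) (45.5962, 54)]  |A|=765.4292
4. canonical 4-gon: [(32.9541, 17.7976) (60, 16.6781) (60, 54) (45.5962, 54)]
5. shoelace: 765.4292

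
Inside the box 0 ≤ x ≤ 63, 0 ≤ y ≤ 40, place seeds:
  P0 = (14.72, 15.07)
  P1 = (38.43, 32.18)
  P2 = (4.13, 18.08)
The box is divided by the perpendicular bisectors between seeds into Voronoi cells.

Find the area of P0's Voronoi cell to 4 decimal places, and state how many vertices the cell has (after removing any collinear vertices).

1. box [0,63]×[0,40]: [(0, 0) (63, 0) (63, 40) (0, 40)]
2. ⊥bis P0·P1 via (26.575,23.625): [(0, 0) (43.6237, 0) (14.7582, 40) (0, 40)]  |A|=1167.6373
3. ⊥bis P0·P2 via (9.425,16.575): [(4.7139, 0) (43.6237, 0) (15.7087, 38.6828)]  |A|=752.5703
4. canonical 3-gon: [(4.7139, 0) (43.6237, 0) (15.7087, 38.6828)]
5. shoelace: 752.5703

Area of P0's cell: 752.5703 (3 vertices)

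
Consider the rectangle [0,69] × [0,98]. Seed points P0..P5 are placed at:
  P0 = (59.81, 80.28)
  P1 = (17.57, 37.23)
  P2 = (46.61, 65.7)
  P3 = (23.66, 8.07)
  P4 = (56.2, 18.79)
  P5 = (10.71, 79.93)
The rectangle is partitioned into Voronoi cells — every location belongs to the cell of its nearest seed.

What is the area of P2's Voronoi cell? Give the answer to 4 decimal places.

Area of P2's cell: 1270.0542

1. box [0,69]×[0,98]: [(0, 0) (69, 0) (69, 98) (0, 98)]
2. ⊥bis P2·P0 via (53.21,72.99): [(0, 0) (69, 0) (69, 58.6945) (25.5853, 98) (0, 98)]  |A|=5908.7827
3. ⊥bis P2·P1 via (32.09,51.465): [(0, 84.1975) (69, 13.816) (69, 58.6945) (25.5853, 98) (0, 98)]  |A|=2527.317
4. ⊥bis P2·P3 via (35.135,36.885): [(0, 84.1975) (53.5882, 29.5364) (69, 23.3989) (69, 58.6945) (25.5853, 98) (0, 98)]  |A|=2453.472
5. ⊥bis P2·P4 via (51.405,42.245): [(0, 84.1975) (42.8447, 40.495) (69, 45.842) (69, 58.6945) (25.5853, 98) (0, 98)]  |A|=2108.4922
6. ⊥bis P2·P5 via (28.66,72.815): [(23.6213, 60.1032) (42.8447, 40.495) (69, 45.842) (69, 58.6945) (35.1945, 89.3004)]  |A|=1270.0542
7. canonical 5-gon: [(23.6213, 60.1032) (42.8447, 40.495) (69, 45.842) (69, 58.6945) (35.1945, 89.3004)]
8. shoelace: 1270.0542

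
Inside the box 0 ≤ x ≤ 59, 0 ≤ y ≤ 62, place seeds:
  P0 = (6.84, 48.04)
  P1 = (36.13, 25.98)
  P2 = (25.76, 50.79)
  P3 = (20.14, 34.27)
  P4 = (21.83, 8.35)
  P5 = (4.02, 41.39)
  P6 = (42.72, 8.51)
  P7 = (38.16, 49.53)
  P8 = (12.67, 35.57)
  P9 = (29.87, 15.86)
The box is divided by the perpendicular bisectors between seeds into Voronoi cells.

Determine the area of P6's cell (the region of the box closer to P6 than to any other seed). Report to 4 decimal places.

1. box [0,59]×[0,62]: [(0, 0) (59, 0) (59, 62) (0, 62)]
2. ⊥bis P6·P0 via (24.78,28.275): [(0, 5.7831) (0, 0) (59, 0) (59, 59.3353)]  |A|=1920.9916
3. ⊥bis P6·P1 via (39.425,17.245): [(0, 2.3732) (0, 0) (59, 0) (59, 24.629)]  |A|=796.5655
4. ⊥bis P6·P2 via (34.24,29.65): [(0, 2.3732) (0, 0) (59, 0) (59, 24.629)]  |A|=796.5655
5. ⊥bis P6·P3 via (31.43,21.39): [(17.0892, 8.8195) (7.0276, 0) (59, 0) (59, 24.629)]  |A|=745.2976
6. ⊥bis P6·P4 via (32.275,8.43): [(32.2283, 14.5303) (32.3396, 0) (59, 0) (59, 24.629)]  |A|=523.3726
7. ⊥bis P6·P5 via (23.37,24.95): [(32.2283, 14.5303) (32.3396, 0) (59, 0) (59, 24.629)]  |A|=523.3726
8. ⊥bis P6·P7 via (40.44,29.02): [(32.2283, 14.5303) (32.3396, 0) (59, 0) (59, 24.629)]  |A|=523.3726
9. ⊥bis P6·P8 via (27.695,22.04): [(32.2283, 14.5303) (32.3396, 0) (59, 0) (59, 24.629)]  |A|=523.3726
10. ⊥bis P6·P9 via (36.295,12.185): [(39.1244, 17.1316) (32.2997, 5.2001) (32.3396, 0) (59, 0) (59, 24.629)]  |A|=491.1087
11. canonical 5-gon: [(39.1244, 17.1316) (32.2997, 5.2001) (32.3396, 0) (59, 0) (59, 24.629)]
12. shoelace: 491.1087

Area of P6's cell: 491.1087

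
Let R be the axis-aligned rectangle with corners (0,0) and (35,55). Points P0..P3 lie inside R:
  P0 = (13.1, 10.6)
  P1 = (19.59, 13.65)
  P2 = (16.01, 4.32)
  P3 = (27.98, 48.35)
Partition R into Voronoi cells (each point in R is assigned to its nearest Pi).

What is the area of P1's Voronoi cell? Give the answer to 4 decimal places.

1. box [0,35]×[0,55]: [(0, 0) (35, 0) (35, 55) (0, 55)]
2. ⊥bis P1·P0 via (16.345,12.125): [(0, 46.905) (22.0432, 0) (35, 0) (35, 55) (0, 55)]  |A|=1408.0319
3. ⊥bis P1·P2 via (17.8,8.985): [(0, 46.905) (17.8252, 8.9753) (35, 2.3852) (35, 55) (0, 55)]  |A|=1329.4033
4. ⊥bis P1·P3 via (23.785,31): [(5.3837, 35.4492) (17.8252, 8.9753) (35, 2.3852) (35, 28.2884)]  |A|=569.9237
5. canonical 4-gon: [(5.3837, 35.4492) (17.8252, 8.9753) (35, 2.3852) (35, 28.2884)]
6. shoelace: 569.9237

Area of P1's cell: 569.9237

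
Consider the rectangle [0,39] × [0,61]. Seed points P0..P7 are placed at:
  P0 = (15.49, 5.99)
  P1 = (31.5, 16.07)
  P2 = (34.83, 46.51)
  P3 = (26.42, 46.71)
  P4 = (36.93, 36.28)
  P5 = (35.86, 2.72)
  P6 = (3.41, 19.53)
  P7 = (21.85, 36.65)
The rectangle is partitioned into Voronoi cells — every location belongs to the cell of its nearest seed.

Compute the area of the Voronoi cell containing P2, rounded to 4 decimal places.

1. box [0,39]×[0,61]: [(0, 0) (39, 0) (39, 61) (0, 61)]
2. ⊥bis P2·P0 via (25.16,26.25): [(0, 38.2587) (39, 19.6442) (39, 61) (0, 61)]  |A|=1249.8919
3. ⊥bis P2·P1 via (33.165,31.29): [(0, 38.2587) (9.0803, 33.9248) (39, 30.6517) (39, 61) (0, 61)]  |A|=1085.2222
4. ⊥bis P2·P3 via (30.625,46.61): [(30.2682, 31.6069) (39, 30.6517) (39, 61) (30.9672, 61)]  |A|=250.5519
5. ⊥bis P2·P4 via (35.88,41.395): [(30.4746, 40.2854) (39, 42.0355) (39, 61) (30.9672, 61)]  |A|=164.0382
6. ⊥bis P2·P5 via (35.345,24.615): [(30.4746, 40.2854) (39, 42.0355) (39, 61) (30.9672, 61)]  |A|=164.0382
7. ⊥bis P2·P6 via (19.12,33.02): [(30.4746, 40.2854) (39, 42.0355) (39, 61) (30.9672, 61)]  |A|=164.0382
8. ⊥bis P2·P7 via (28.34,41.58): [(30.4746, 40.2854) (39, 42.0355) (39, 61) (30.9672, 61)]  |A|=164.0382
9. canonical 4-gon: [(30.4746, 40.2854) (39, 42.0355) (39, 61) (30.9672, 61)]
10. shoelace: 164.0382

Area of P2's cell: 164.0382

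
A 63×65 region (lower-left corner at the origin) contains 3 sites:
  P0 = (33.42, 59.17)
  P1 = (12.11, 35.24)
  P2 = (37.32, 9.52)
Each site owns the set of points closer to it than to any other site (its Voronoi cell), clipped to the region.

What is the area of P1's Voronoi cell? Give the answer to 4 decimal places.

1. box [0,63]×[0,65]: [(0, 0) (63, 0) (63, 65) (0, 65)]
2. ⊥bis P1·P0 via (22.765,47.205): [(0, 0) (63, 0) (63, 11.3752) (2.7822, 65) (0, 65)]  |A|=2480.4142
3. ⊥bis P1·P2 via (24.715,22.38): [(0, 0) (1.8823, 0) (37.0573, 34.4775) (2.7822, 65) (0, 65)]  |A|=1279.2681
4. canonical 5-gon: [(0, 0) (1.8823, 0) (37.0573, 34.4775) (2.7822, 65) (0, 65)]
5. shoelace: 1279.2681

Area of P1's cell: 1279.2681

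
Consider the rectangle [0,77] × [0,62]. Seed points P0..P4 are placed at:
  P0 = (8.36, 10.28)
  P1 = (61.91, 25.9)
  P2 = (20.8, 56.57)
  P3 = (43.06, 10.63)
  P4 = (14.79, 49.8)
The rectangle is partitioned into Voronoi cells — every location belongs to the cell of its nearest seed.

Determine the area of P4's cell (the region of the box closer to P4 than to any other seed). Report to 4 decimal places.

1. box [0,77]×[0,62]: [(0, 0) (77, 0) (77, 62) (0, 62)]
2. ⊥bis P4·P0 via (11.575,30.04): [(0, 31.9233) (77, 19.3952) (77, 62) (0, 62)]  |A|=2798.2387
3. ⊥bis P4·P1 via (38.35,37.85): [(0, 31.9233) (32.6495, 26.6111) (50.5993, 62) (0, 62)]  |A|=1386.3197
4. ⊥bis P4·P2 via (17.795,53.185): [(0, 31.9233) (32.6495, 26.6111) (37.3314, 35.8418) (7.8653, 62) (0, 62)]  |A|=827.3971
5. ⊥bis P4·P3 via (28.925,30.215): [(0, 31.9233) (25.5354, 27.7686) (37.0578, 36.0846) (7.8653, 62) (0, 62)]  |A|=789.3167
6. canonical 5-gon: [(0, 31.9233) (25.5354, 27.7686) (37.0578, 36.0846) (7.8653, 62) (0, 62)]
7. shoelace: 789.3167

Area of P4's cell: 789.3167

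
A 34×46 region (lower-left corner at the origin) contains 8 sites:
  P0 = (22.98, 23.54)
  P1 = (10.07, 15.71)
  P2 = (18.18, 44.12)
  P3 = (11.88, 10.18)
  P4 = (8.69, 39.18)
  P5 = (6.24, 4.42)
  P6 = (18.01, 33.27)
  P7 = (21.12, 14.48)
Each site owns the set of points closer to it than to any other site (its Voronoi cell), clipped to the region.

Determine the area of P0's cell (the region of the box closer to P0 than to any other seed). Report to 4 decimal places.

1. box [0,34]×[0,46]: [(0, 0) (34, 0) (34, 46) (0, 46)]
2. ⊥bis P0·P1 via (16.525,19.625): [(28.4277, 0) (34, 0) (34, 46) (0.5284, 46)]  |A|=898.0101
3. ⊥bis P0·P2 via (20.58,33.83): [(9.4798, 31.241) (28.4277, 0) (34, 0) (34, 36.96)]  |A|=540.176
4. ⊥bis P0·P3 via (17.43,16.86): [(9.4798, 31.241) (18.9861, 15.5671) (34, 3.093) (34, 36.96)]  |A|=473.5847
5. ⊥bis P0·P4 via (15.835,31.36): [(17.8385, 33.1906) (11.6994, 27.5814) (18.9861, 15.5671) (34, 3.093) (34, 36.96)]  |A|=456.126
6. ⊥bis P0·P5 via (14.61,13.98): [(17.8385, 33.1906) (11.6994, 27.5814) (18.9861, 15.5671) (34, 3.093) (34, 36.96)]  |A|=456.126
7. ⊥bis P0·P6 via (20.495,28.405): [(13.3984, 24.7801) (18.9861, 15.5671) (34, 3.093) (34, 35.3032)]  |A|=366.1017
8. ⊥bis P0·P7 via (22.05,19.01): [(13.3984, 24.7801) (16.1653, 20.2181) (34, 16.5567) (34, 35.3032)]  |A|=228.7201
9. canonical 4-gon: [(13.3984, 24.7801) (16.1653, 20.2181) (34, 16.5567) (34, 35.3032)]
10. shoelace: 228.7201

Area of P0's cell: 228.7201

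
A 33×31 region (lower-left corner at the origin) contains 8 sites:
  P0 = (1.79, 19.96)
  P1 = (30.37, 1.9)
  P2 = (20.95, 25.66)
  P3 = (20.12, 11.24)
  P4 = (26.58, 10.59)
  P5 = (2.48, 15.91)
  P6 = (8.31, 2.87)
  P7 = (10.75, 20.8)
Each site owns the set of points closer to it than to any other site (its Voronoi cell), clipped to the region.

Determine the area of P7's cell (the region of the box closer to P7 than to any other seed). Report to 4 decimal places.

Area of P7's cell: 156.3255

1. box [0,33]×[0,31]: [(0, 0) (33, 0) (33, 31) (0, 31)]
2. ⊥bis P7·P0 via (6.27,20.38): [(8.1806, 0) (33, 0) (33, 31) (5.2744, 31)]  |A|=814.4475
3. ⊥bis P7·P1 via (20.56,11.35): [(8.1806, 0) (9.6265, 0) (33, 24.2639) (33, 31) (5.2744, 31)]  |A|=530.8815
4. ⊥bis P7·P2 via (15.85,23.23): [(8.1806, 0) (9.6265, 0) (21.1959, 12.0102) (12.1478, 31) (5.2744, 31)]  |A|=293.135
5. ⊥bis P7·P3 via (15.435,16.02): [(7.4156, 8.16) (18.0596, 18.5925) (12.1478, 31) (5.2744, 31)]  |A|=175.3651
6. ⊥bis P7·P4 via (18.665,15.695): [(7.4156, 8.16) (18.0596, 18.5925) (12.1478, 31) (5.2744, 31)]  |A|=175.3651
7. ⊥bis P7·P5 via (6.615,18.355): [(6.4306, 18.6668) (10.7252, 11.4038) (18.0596, 18.5925) (12.1478, 31) (5.2744, 31)]  |A|=156.381
8. ⊥bis P7·P6 via (9.53,11.835): [(6.4306, 18.6668) (10.5525, 11.6959) (10.9658, 11.6396) (18.0596, 18.5925) (12.1478, 31) (5.2744, 31)]  |A|=156.3255
9. canonical 6-gon: [(6.4306, 18.6668) (10.5525, 11.6959) (10.9658, 11.6396) (18.0596, 18.5925) (12.1478, 31) (5.2744, 31)]
10. shoelace: 156.3255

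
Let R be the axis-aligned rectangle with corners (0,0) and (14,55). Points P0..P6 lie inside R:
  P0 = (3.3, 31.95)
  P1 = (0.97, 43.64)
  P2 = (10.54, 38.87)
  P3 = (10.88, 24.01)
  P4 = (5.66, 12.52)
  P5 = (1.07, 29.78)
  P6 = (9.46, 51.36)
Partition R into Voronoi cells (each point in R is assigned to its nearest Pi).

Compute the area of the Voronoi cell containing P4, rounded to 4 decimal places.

Area of P4's cell: 261.6201

1. box [0,14]×[0,55]: [(0, 0) (14, 0) (14, 55) (0, 55)]
2. ⊥bis P4·P0 via (4.48,22.235): [(0, 21.6909) (0, 0) (14, 0) (14, 23.3913)]  |A|=315.5752
3. ⊥bis P4·P1 via (3.315,28.08): [(0, 21.6909) (0, 0) (14, 0) (14, 23.3913)]  |A|=315.5752
4. ⊥bis P4·P2 via (8.1,25.695): [(0, 21.6909) (0, 0) (14, 0) (14, 23.3913)]  |A|=315.5752
5. ⊥bis P4·P3 via (8.27,18.265): [(0.5754, 21.7607) (0, 21.6909) (0, 0) (14, 0) (14, 15.6618)]  |A|=263.6923
6. ⊥bis P4·P5 via (3.365,21.15): [(2.4533, 20.9076) (0, 20.2551) (0, 0) (14, 0) (14, 15.6618)]  |A|=261.6201
7. ⊥bis P4·P6 via (7.56,31.94): [(2.4533, 20.9076) (0, 20.2551) (0, 0) (14, 0) (14, 15.6618)]  |A|=261.6201
8. canonical 5-gon: [(2.4533, 20.9076) (0, 20.2551) (0, 0) (14, 0) (14, 15.6618)]
9. shoelace: 261.6201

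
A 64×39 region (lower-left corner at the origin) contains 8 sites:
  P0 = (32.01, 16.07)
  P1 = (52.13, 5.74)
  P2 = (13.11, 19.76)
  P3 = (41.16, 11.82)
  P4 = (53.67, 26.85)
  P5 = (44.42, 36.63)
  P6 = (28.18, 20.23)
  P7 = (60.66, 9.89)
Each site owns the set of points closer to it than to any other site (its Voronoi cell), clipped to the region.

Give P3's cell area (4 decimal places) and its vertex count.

Area of P3's cell: 255.8947 (4 vertices)

1. box [0,64]×[0,39]: [(0, 0) (64, 0) (64, 39) (0, 39)]
2. ⊥bis P3·P0 via (36.585,13.945): [(30.1078, 0) (64, 0) (64, 39) (48.2226, 39)]  |A|=968.5575
3. ⊥bis P3·P1 via (46.645,8.78): [(30.1078, 0) (41.7788, 0) (63.3941, 39) (48.2226, 39)]  |A|=523.4287
4. ⊥bis P3·P2 via (27.135,15.79): [(30.1078, 0) (41.7788, 0) (63.3941, 39) (48.2226, 39)]  |A|=523.4287
5. ⊥bis P3·P4 via (47.415,19.335): [(41.4101, 24.3331) (30.1078, 0) (41.7788, 0) (50.8913, 16.4415)]  |A|=255.8947
6. ⊥bis P3·P5 via (42.79,24.225): [(41.4101, 24.3331) (30.1078, 0) (41.7788, 0) (50.8913, 16.4415)]  |A|=255.8947
7. ⊥bis P3·P6 via (34.67,16.025): [(41.4101, 24.3331) (30.1078, 0) (41.7788, 0) (50.8913, 16.4415)]  |A|=255.8947
8. ⊥bis P3·P7 via (50.91,10.855): [(41.4101, 24.3331) (30.1078, 0) (41.7788, 0) (50.8913, 16.4415)]  |A|=255.8947
9. canonical 4-gon: [(41.4101, 24.3331) (30.1078, 0) (41.7788, 0) (50.8913, 16.4415)]
10. shoelace: 255.8947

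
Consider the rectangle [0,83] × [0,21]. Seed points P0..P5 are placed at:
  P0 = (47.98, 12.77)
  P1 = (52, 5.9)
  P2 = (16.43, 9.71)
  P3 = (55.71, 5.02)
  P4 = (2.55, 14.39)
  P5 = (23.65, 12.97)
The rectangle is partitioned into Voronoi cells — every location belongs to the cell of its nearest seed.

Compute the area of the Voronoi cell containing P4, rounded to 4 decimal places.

Area of P4's cell: 188.3149

1. box [0,83]×[0,21]: [(0, 0) (83, 0) (83, 21) (0, 21)]
2. ⊥bis P4·P0 via (25.265,13.58): [(0, 0) (24.7807, 0) (25.5296, 21) (0, 21)]  |A|=528.2586
3. ⊥bis P4·P1 via (27.275,10.145): [(0, 0) (24.7807, 0) (25.5296, 21) (0, 21)]  |A|=528.2586
4. ⊥bis P4·P2 via (9.49,12.05): [(0, 0) (5.427, 0) (12.5077, 21) (0, 21)]  |A|=188.3149
5. ⊥bis P4·P3 via (29.13,9.705): [(0, 0) (5.427, 0) (12.5077, 21) (0, 21)]  |A|=188.3149
6. ⊥bis P4·P5 via (13.1,13.68): [(0, 0) (5.427, 0) (12.5077, 21) (0, 21)]  |A|=188.3149
7. canonical 4-gon: [(0, 0) (5.427, 0) (12.5077, 21) (0, 21)]
8. shoelace: 188.3149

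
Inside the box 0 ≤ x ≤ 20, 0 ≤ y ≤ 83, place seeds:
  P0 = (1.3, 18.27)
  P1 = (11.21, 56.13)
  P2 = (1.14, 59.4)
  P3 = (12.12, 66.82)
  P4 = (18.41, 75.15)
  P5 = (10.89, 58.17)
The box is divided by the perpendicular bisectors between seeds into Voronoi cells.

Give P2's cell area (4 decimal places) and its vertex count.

Area of P2's cell: 124.2857 (5 vertices)

1. box [0,20]×[0,83]: [(0, 0) (20, 0) (20, 83) (0, 83)]
2. ⊥bis P2·P0 via (1.22,38.835): [(0, 38.8303) (20, 38.9081) (20, 83) (0, 83)]  |A|=882.6169
3. ⊥bis P2·P1 via (6.175,57.765): [(0, 38.8303) (0.0264, 38.8304) (14.3695, 83) (0, 83)]  |A|=317.9308
4. ⊥bis P2·P3 via (6.63,63.11): [(0, 72.921) (0, 38.8303) (0.0264, 38.8304) (7.495, 61.83)]  |A|=128.0584
5. ⊥bis P2·P4 via (9.775,67.275): [(0, 72.921) (0, 38.8303) (0.0264, 38.8304) (7.495, 61.83)]  |A|=128.0584
6. ⊥bis P2·P5 via (6.015,58.785): [(6.5715, 63.1965) (0, 72.921) (0, 38.8303) (0.0264, 38.8304) (5.7029, 56.3112)]  |A|=124.2857
7. canonical 5-gon: [(6.5715, 63.1965) (0, 72.921) (0, 38.8303) (0.0264, 38.8304) (5.7029, 56.3112)]
8. shoelace: 124.2857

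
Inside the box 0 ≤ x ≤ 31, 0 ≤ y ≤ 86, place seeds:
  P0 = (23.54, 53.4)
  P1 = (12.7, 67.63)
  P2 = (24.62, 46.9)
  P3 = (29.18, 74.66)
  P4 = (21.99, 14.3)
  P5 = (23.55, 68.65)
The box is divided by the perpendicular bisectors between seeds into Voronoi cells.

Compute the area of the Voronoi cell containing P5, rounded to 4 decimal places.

Area of P5's cell: 162.7374

1. box [0,31]×[0,86]: [(0, 0) (31, 0) (31, 86) (0, 86)]
2. ⊥bis P5·P0 via (23.545,61.025): [(0, 61.0404) (31, 61.0201) (31, 86) (0, 86)]  |A|=774.0615
3. ⊥bis P5·P1 via (18.125,68.14): [(18.7936, 61.0281) (31, 61.0201) (31, 86) (16.446, 86)]  |A|=334.1779
4. ⊥bis P5·P2 via (24.085,57.775): [(18.7936, 61.0281) (31, 61.0201) (31, 86) (16.446, 86)]  |A|=334.1779
5. ⊥bis P5·P3 via (26.365,71.655): [(16.9669, 80.4589) (18.7936, 61.0281) (31, 61.0201) (31, 67.3131)]  |A|=162.7374
6. ⊥bis P5·P4 via (22.77,41.475): [(16.9669, 80.4589) (18.7936, 61.0281) (31, 61.0201) (31, 67.3131)]  |A|=162.7374
7. canonical 4-gon: [(16.9669, 80.4589) (18.7936, 61.0281) (31, 61.0201) (31, 67.3131)]
8. shoelace: 162.7374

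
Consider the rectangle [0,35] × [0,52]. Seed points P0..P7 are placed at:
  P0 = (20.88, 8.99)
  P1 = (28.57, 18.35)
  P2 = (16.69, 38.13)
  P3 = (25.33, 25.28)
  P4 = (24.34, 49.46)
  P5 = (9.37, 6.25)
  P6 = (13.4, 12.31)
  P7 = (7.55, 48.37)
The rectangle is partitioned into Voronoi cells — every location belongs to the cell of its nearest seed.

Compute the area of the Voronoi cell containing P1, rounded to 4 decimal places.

Area of P1's cell: 160.3091

1. box [0,35]×[0,52]: [(0, 0) (35, 0) (35, 52) (0, 52)]
2. ⊥bis P1·P0 via (24.725,13.67): [(0, 33.9836) (35, 5.2283) (35, 52) (0, 52)]  |A|=1133.7927
3. ⊥bis P1·P2 via (22.63,28.24): [(13.5955, 22.8138) (35, 5.2283) (35, 35.6695)]  |A|=325.7902
4. ⊥bis P1·P3 via (26.95,21.815): [(19.2137, 18.198) (35, 5.2283) (35, 25.5786)]  |A|=160.629
5. ⊥bis P1·P4 via (26.455,33.905): [(19.2137, 18.198) (35, 5.2283) (35, 25.5786)]  |A|=160.629
6. ⊥bis P1·P5 via (18.97,12.3): [(19.2137, 18.198) (35, 5.2283) (35, 25.5786)]  |A|=160.629
7. ⊥bis P1·P6 via (20.985,15.33): [(19.7443, 18.4461) (20.1491, 17.4295) (35, 5.2283) (35, 25.5786)]  |A|=160.3091
8. ⊥bis P1·P7 via (18.06,33.36): [(19.7443, 18.4461) (20.1491, 17.4295) (35, 5.2283) (35, 25.5786)]  |A|=160.3091
9. canonical 4-gon: [(19.7443, 18.4461) (20.1491, 17.4295) (35, 5.2283) (35, 25.5786)]
10. shoelace: 160.3091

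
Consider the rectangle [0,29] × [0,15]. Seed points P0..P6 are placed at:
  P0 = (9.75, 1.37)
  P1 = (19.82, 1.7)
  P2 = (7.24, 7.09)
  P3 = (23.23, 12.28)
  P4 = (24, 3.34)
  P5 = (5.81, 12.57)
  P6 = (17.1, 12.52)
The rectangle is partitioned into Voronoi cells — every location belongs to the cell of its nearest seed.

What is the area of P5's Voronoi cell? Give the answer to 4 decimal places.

Area of P5's cell: 61.6150

1. box [0,29]×[0,15]: [(0, 0) (29, 0) (29, 15) (0, 15)]
2. ⊥bis P5·P0 via (7.78,6.97): [(0, 4.2331) (29, 14.4349) (29, 15) (0, 15)]  |A|=164.314
3. ⊥bis P5·P1 via (12.815,7.135): [(0, 4.2331) (14.5291, 9.3442) (18.9173, 15) (0, 15)]  |A|=131.7124
4. ⊥bis P5·P2 via (6.525,9.83): [(0, 8.1273) (17.0336, 12.5722) (18.9173, 15) (0, 15)]  |A|=81.4969
5. ⊥bis P5·P3 via (14.52,12.425): [(0, 8.1273) (14.5115, 11.9141) (14.5629, 15) (0, 15)]  |A|=72.3365
6. ⊥bis P5·P4 via (14.905,7.955): [(0, 8.1273) (14.5115, 11.9141) (14.5629, 15) (0, 15)]  |A|=72.3365
7. ⊥bis P5·P6 via (11.455,12.545): [(0, 8.1273) (11.4487, 11.1148) (11.4659, 15) (0, 15)]  |A|=61.615
8. canonical 4-gon: [(0, 8.1273) (11.4487, 11.1148) (11.4659, 15) (0, 15)]
9. shoelace: 61.615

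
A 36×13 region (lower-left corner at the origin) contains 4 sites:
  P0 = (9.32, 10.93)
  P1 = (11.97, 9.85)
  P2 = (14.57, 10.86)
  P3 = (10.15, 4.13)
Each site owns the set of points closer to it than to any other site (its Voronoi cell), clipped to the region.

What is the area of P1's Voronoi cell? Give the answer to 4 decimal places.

1. box [0,36]×[0,13]: [(0, 0) (36, 0) (36, 13) (0, 13)]
2. ⊥bis P1·P0 via (10.645,10.39): [(6.4106, 0) (36, 0) (36, 13) (11.7087, 13)]  |A|=350.2247
3. ⊥bis P1·P2 via (13.27,10.355): [(6.4106, 0) (17.2925, 0) (12.2425, 13) (11.7087, 13)]  |A|=74.2024
4. ⊥bis P1·P3 via (11.06,6.99): [(9.466, 7.4972) (15.0732, 5.7131) (12.2425, 13) (11.7087, 13)]  |A|=19.3732
5. canonical 4-gon: [(9.466, 7.4972) (15.0732, 5.7131) (12.2425, 13) (11.7087, 13)]
6. shoelace: 19.3732

Area of P1's cell: 19.3732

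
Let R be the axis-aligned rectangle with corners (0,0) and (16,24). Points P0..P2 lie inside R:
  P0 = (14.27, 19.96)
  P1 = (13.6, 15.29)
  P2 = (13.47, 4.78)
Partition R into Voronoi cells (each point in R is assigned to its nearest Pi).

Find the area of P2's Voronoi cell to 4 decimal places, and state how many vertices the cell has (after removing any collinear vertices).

Area of P2's cell: 161.6554 (4 vertices)

1. box [0,16]×[0,24]: [(0, 0) (16, 0) (16, 24) (0, 24)]
2. ⊥bis P2·P0 via (13.87,12.37): [(0, 13.101) (0, 0) (16, 0) (16, 12.2577)]  |A|=202.8697
3. ⊥bis P2·P1 via (13.535,10.035): [(0, 10.2024) (0, 0) (16, 0) (16, 10.0045)]  |A|=161.6554
4. canonical 4-gon: [(0, 10.2024) (0, 0) (16, 0) (16, 10.0045)]
5. shoelace: 161.6554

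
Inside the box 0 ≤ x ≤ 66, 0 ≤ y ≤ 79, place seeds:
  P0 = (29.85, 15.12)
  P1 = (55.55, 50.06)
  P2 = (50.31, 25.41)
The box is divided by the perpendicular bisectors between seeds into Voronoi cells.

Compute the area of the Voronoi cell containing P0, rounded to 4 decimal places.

1. box [0,66]×[0,79]: [(0, 0) (66, 0) (66, 79) (0, 79)]
2. ⊥bis P0·P1 via (42.7,32.59): [(0, 63.9978) (0, 0) (66, 0) (66, 15.4518)]  |A|=2621.837
3. ⊥bis P0·P2 via (40.08,20.265): [(28.7037, 42.8849) (0, 63.9978) (0, 0) (50.2719, 0)]  |A|=1996.4415
4. canonical 4-gon: [(28.7037, 42.8849) (0, 63.9978) (0, 0) (50.2719, 0)]
5. shoelace: 1996.4415

Area of P0's cell: 1996.4415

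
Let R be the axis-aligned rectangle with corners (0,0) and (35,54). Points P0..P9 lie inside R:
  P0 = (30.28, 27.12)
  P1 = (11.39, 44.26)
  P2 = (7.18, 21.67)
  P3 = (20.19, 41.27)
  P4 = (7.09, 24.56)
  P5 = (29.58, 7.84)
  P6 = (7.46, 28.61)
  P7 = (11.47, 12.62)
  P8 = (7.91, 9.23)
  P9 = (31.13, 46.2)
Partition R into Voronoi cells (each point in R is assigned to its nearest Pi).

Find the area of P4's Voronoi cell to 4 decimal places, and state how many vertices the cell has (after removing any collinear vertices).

1. box [0,35]×[0,54]: [(0, 0) (35, 0) (35, 54) (0, 54)]
2. ⊥bis P4·P0 via (18.685,25.84): [(0, 0) (21.5375, 0) (15.5763, 54) (0, 54)]  |A|=1002.075
3. ⊥bis P4·P1 via (9.24,34.41): [(0, 36.4269) (0, 0) (21.5375, 0) (17.9488, 32.5091)]  |A|=676.9918
4. ⊥bis P4·P2 via (7.135,23.115): [(0, 36.4269) (0, 22.8928) (18.9452, 23.4828) (17.9488, 32.5091)]  |A|=207.2565
5. ⊥bis P4·P3 via (13.64,32.915): [(12.695, 33.6559) (0, 36.4269) (0, 22.8928) (18.9452, 23.4828) (18.308, 29.2555)]  |A|=198.9155
6. ⊥bis P4·P5 via (18.335,16.2): [(12.695, 33.6559) (0, 36.4269) (0, 22.8928) (18.9452, 23.4828) (18.308, 29.2555)]  |A|=198.9155
7. ⊥bis P4·P6 via (7.275,26.585): [(0, 27.2496) (0, 22.8928) (18.9452, 23.4828) (18.7182, 25.5396)]  |A|=60.326
8. ⊥bis P4·P7 via (9.28,18.59): [(0, 27.2496) (0, 22.8928) (18.9452, 23.4828) (18.7182, 25.5396)]  |A|=60.326
9. ⊥bis P4·P8 via (7.5,16.895): [(0, 27.2496) (0, 22.8928) (18.9452, 23.4828) (18.7182, 25.5396)]  |A|=60.326
10. ⊥bis P4·P9 via (19.11,35.38): [(0, 27.2496) (0, 22.8928) (18.9452, 23.4828) (18.7182, 25.5396)]  |A|=60.326
11. canonical 4-gon: [(0, 27.2496) (0, 22.8928) (18.9452, 23.4828) (18.7182, 25.5396)]
12. shoelace: 60.326

Area of P4's cell: 60.3260 (4 vertices)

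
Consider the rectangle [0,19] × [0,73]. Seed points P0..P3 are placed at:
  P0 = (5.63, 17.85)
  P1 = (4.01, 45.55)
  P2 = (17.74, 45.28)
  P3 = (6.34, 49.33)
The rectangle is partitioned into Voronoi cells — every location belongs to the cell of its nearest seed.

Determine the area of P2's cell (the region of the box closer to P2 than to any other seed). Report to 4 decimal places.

1. box [0,19]×[0,73]: [(0, 0) (19, 0) (19, 73) (0, 73)]
2. ⊥bis P2·P0 via (11.685,31.565): [(0, 36.7238) (19, 28.3355) (19, 73) (0, 73)]  |A|=768.9366
3. ⊥bis P2·P1 via (10.875,45.415): [(10.612, 32.0387) (19, 28.3355) (19, 73) (11.4175, 73)]  |A|=342.6191
4. ⊥bis P2·P3 via (12.04,47.305): [(10.8461, 43.9443) (10.612, 32.0387) (19, 28.3355) (19, 66.8961)]  |A|=207.5758
5. canonical 4-gon: [(10.8461, 43.9443) (10.612, 32.0387) (19, 28.3355) (19, 66.8961)]
6. shoelace: 207.5758

Area of P2's cell: 207.5758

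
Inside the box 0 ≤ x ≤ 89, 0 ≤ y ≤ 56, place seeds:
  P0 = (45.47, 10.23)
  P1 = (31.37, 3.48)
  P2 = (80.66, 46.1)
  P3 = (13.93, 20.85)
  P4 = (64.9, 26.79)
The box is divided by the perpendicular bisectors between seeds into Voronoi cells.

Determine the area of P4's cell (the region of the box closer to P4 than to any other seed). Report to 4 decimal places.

Area of P4's cell: 1582.7368

1. box [0,89]×[0,56]: [(0, 0) (89, 0) (89, 56) (0, 56)]
2. ⊥bis P4·P0 via (55.185,18.51): [(70.9609, 0) (89, 0) (89, 56) (23.2326, 56)]  |A|=2346.5811
3. ⊥bis P4·P1 via (48.135,15.135): [(70.9609, 0) (89, 0) (89, 56) (23.2326, 56)]  |A|=2346.5811
4. ⊥bis P4·P2 via (72.78,36.445): [(70.9609, 0) (89, 0) (89, 23.2069) (48.8202, 56) (23.2326, 56)]  |A|=1687.7709
5. ⊥bis P4·P3 via (39.415,23.82): [(37.634, 39.1028) (70.9609, 0) (89, 0) (89, 23.2069) (48.8202, 56) (35.6648, 56)]  |A|=1582.7368
6. canonical 6-gon: [(37.634, 39.1028) (70.9609, 0) (89, 0) (89, 23.2069) (48.8202, 56) (35.6648, 56)]
7. shoelace: 1582.7368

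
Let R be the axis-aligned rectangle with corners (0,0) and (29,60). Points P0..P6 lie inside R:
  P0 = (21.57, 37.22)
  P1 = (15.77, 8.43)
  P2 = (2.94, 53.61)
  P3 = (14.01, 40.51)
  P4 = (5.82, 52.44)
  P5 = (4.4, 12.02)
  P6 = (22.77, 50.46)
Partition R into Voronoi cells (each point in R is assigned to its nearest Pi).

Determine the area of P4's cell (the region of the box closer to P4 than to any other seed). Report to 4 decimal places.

Area of P4's cell: 160.4785

1. box [0,29]×[0,60]: [(0, 0) (29, 0) (29, 60) (0, 60)]
2. ⊥bis P4·P0 via (13.695,44.83): [(0, 30.6581) (28.3545, 60) (0, 60)]  |A|=415.9876
3. ⊥bis P4·P1 via (10.795,30.435): [(0, 30.6581) (28.3545, 60) (0, 60)]  |A|=415.9876
4. ⊥bis P4·P2 via (4.38,53.025): [(0, 42.2435) (0, 30.6581) (28.3545, 60) (7.2136, 60)]  |A|=351.9434
5. ⊥bis P4·P3 via (9.915,46.475): [(0, 42.2435) (0, 39.6683) (25.8677, 57.4266) (28.3545, 60) (7.2136, 60)]  |A|=235.4066
6. ⊥bis P4·P5 via (5.11,32.23): [(0, 42.2435) (0, 39.6683) (25.8677, 57.4266) (28.3545, 60) (7.2136, 60)]  |A|=235.4066
7. ⊥bis P4·P6 via (14.295,51.45): [(0, 42.2435) (0, 39.6683) (14.0451, 49.3103) (15.2938, 60) (7.2136, 60)]  |A|=160.4785
8. canonical 5-gon: [(0, 42.2435) (0, 39.6683) (14.0451, 49.3103) (15.2938, 60) (7.2136, 60)]
9. shoelace: 160.4785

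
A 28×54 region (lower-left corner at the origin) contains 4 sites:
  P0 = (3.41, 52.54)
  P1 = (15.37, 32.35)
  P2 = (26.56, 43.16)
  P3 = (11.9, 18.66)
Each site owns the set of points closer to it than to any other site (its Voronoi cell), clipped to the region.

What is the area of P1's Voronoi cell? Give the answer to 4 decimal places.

Area of P1's cell: 390.9088

1. box [0,28]×[0,54]: [(0, 0) (28, 0) (28, 54) (0, 54)]
2. ⊥bis P1·P0 via (9.39,42.445): [(0, 36.8826) (0, 0) (28, 0) (28, 53.4691)]  |A|=1264.9234
3. ⊥bis P1·P2 via (20.965,37.755): [(13.8704, 45.099) (0, 36.8826) (0, 0) (28, 0) (28, 30.4727)]  |A|=1102.4583
4. ⊥bis P1·P3 via (13.635,25.505): [(13.8704, 45.099) (0, 36.8826) (0, 28.9611) (28, 21.8639) (28, 30.4727)]  |A|=390.9088
5. canonical 5-gon: [(13.8704, 45.099) (0, 36.8826) (0, 28.9611) (28, 21.8639) (28, 30.4727)]
6. shoelace: 390.9088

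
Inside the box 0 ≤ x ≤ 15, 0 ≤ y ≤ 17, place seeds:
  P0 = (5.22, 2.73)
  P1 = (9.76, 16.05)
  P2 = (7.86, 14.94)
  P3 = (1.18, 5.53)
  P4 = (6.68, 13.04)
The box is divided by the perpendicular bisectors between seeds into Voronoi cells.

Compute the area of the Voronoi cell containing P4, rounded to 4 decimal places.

Area of P4's cell: 77.8000

1. box [0,15]×[0,17]: [(0, 0) (15, 0) (15, 17) (0, 17)]
2. ⊥bis P4·P0 via (5.95,7.885): [(0, 8.7276) (15, 6.6034) (15, 17) (0, 17)]  |A|=140.0174
3. ⊥bis P4·P1 via (8.22,14.545): [(0, 8.7276) (15, 6.6034) (15, 7.6073) (5.8208, 17) (0, 17)]  |A|=96.9088
4. ⊥bis P4·P2 via (7.27,13.99): [(0, 8.7276) (15, 6.6034) (15, 7.6073) (11.0668, 11.632) (2.4234, 17) (0, 17)]  |A|=87.7901
5. ⊥bis P4·P3 via (3.93,9.285): [(0, 12.1632) (5.8157, 7.904) (15, 6.6034) (15, 7.6073) (11.0668, 11.632) (2.4234, 17) (0, 17)]  |A|=77.8
6. canonical 7-gon: [(0, 12.1632) (5.8157, 7.904) (15, 6.6034) (15, 7.6073) (11.0668, 11.632) (2.4234, 17) (0, 17)]
7. shoelace: 77.8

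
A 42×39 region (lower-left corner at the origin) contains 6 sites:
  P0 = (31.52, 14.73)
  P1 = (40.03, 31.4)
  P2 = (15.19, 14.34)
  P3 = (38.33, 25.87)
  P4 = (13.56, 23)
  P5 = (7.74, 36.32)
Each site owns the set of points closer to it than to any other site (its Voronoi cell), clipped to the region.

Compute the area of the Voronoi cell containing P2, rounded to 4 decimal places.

1. box [0,42]×[0,39]: [(0, 0) (42, 0) (42, 39) (0, 39)]
2. ⊥bis P2·P0 via (23.355,14.535): [(0, 0) (23.7021, 0) (22.7707, 39) (0, 39)]  |A|=906.2205
3. ⊥bis P2·P1 via (27.61,22.87): [(0, 0) (23.7021, 0) (22.9955, 29.5889) (16.532, 39) (0, 39)]  |A|=876.8639
4. ⊥bis P2·P3 via (26.76,20.105): [(0, 0) (23.7021, 0) (23.0439, 27.5631) (19.4944, 34.6866) (16.532, 39) (0, 39)]  |A|=873.4409
5. ⊥bis P2·P4 via (14.375,18.67): [(0, 15.9643) (0, 0) (23.7021, 0) (23.2165, 20.3342)]  |A|=426.2992
6. ⊥bis P2·P5 via (11.465,25.33): [(0, 15.9643) (0, 0) (23.7021, 0) (23.2165, 20.3342)]  |A|=426.2992
7. canonical 4-gon: [(0, 15.9643) (0, 0) (23.7021, 0) (23.2165, 20.3342)]
8. shoelace: 426.2992

Area of P2's cell: 426.2992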